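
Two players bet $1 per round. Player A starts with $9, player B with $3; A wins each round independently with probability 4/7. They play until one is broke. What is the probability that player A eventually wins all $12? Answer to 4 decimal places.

0.9552

Let r = q/p = (3/7)/(4/7) = 3/4. The recurrence P(i) = p·P(i+1) + q·P(i−1) with P(0)=0, P(12)=1 gives P(i) = (1 − r^i)/(1 − r^12).
P(9) = (1 − (3/4)^9) / (1 − (3/4)^12) = 419392/439075 ≈ 0.9552.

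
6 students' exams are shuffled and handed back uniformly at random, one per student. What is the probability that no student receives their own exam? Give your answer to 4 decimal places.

0.3681

This is the derangement probability: permutations of 6 with no fixed point.
D(6) = 6! · (1 − 1/1! + 1/2! − ··· + (−1)^6/6!) = 265.
P = 265/720 = 53/144 ≈ 0.3681.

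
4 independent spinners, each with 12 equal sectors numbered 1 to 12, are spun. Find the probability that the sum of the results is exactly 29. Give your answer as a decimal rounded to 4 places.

0.0511

There are 12^4 = 20736 equally likely outcomes.
The number of ordered 4-tuples from {1,…,12} summing to 29 is 1060.
P(sum = 29) = 1060/20736 = 265/5184 ≈ 0.0511.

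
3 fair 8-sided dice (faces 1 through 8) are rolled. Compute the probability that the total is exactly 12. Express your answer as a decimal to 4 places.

0.0898

There are 8^3 = 512 equally likely outcomes.
The number of ordered 3-tuples from {1,…,8} summing to 12 is 46.
P(sum = 12) = 46/512 = 23/256 ≈ 0.0898.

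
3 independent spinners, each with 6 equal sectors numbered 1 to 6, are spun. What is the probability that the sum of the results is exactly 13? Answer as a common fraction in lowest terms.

There are 6^3 = 216 equally likely outcomes.
The number of ordered 3-tuples from {1,…,6} summing to 13 is 21.
P(sum = 13) = 21/216 = 7/72.

7/72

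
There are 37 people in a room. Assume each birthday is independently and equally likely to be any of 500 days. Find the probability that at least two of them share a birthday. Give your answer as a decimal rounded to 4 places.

It's easier to compute the probability that all 37 are distinct.
P(all distinct) = 500/500 · 499/500 · ··· · 464/500 ≈ 0.2552.
So the probability of at least one match is 1 − 0.2552 = 0.7448.

0.7448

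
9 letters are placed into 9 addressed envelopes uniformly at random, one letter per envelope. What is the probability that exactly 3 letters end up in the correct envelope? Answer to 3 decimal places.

0.061

Choose which 3 of the 9 are fixed: C(9,3) = 84 ways.
The remaining 6 must have no fixed point: D(6) = 265.
P = 84·265/362880 = 53/864 ≈ 0.061.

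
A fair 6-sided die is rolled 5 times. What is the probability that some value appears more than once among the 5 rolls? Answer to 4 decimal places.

P(all 5 different) = 6/6 · 5/6 · ··· · 2/6 ≈ 0.0926.
P(at least two equal) = 1 − 0.0926 = 0.9074.

0.9074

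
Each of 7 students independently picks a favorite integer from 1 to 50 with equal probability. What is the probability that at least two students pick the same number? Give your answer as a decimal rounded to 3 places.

0.356

It's easier to compute the probability that all 7 are distinct.
P(all distinct) = 50/50 · 49/50 · ··· · 44/50 ≈ 0.644.
So the probability of at least one match is 1 − 0.644 = 0.356.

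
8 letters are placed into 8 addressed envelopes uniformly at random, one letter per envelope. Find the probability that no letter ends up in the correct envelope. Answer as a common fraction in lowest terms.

2119/5760

This is the derangement probability: permutations of 8 with no fixed point.
D(8) = 8! · (1 − 1/1! + 1/2! − ··· + (−1)^8/8!) = 14833.
P = 14833/40320 = 2119/5760.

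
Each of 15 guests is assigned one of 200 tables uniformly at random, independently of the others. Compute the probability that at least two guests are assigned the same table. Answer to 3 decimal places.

It's easier to compute the probability that all 15 are distinct.
P(all distinct) = 200/200 · 199/200 · ··· · 186/200 ≈ 0.584.
So the probability of at least one match is 1 − 0.584 = 0.416.

0.416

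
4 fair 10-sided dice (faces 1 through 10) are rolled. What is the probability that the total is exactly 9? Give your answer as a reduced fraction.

There are 10^4 = 10000 equally likely outcomes.
The number of ordered 4-tuples from {1,…,10} summing to 9 is 56.
P(sum = 9) = 56/10000 = 7/1250.

7/1250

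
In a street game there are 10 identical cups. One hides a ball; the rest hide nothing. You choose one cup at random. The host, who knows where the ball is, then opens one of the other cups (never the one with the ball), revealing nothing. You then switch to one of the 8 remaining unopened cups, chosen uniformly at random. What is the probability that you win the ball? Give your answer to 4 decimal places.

Your original cup holds the ball with probability 1/10, so the other 9 collectively hold it with probability 9/10.
The host can always find an empty cup to open, so this doesn't change that 9/10; it is now spread over the 8 remaining unopened cups.
P(win by switching) = (9/10) · (1/8) = 9/80 ≈ 0.1125.

0.1125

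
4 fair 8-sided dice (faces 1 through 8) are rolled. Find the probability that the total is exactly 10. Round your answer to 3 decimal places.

There are 8^4 = 4096 equally likely outcomes.
The number of ordered 4-tuples from {1,…,8} summing to 10 is 84.
P(sum = 10) = 84/4096 = 21/1024 ≈ 0.021.

0.021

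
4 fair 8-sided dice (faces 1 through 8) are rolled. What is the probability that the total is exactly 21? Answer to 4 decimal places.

There are 8^4 = 4096 equally likely outcomes.
The number of ordered 4-tuples from {1,…,8} summing to 21 is 284.
P(sum = 21) = 284/4096 = 71/1024 ≈ 0.0693.

0.0693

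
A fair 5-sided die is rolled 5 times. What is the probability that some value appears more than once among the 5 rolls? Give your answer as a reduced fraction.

601/625

P(all 5 different) = 5/5 · 4/5 · ··· · 1/5 = 24/625.
P(at least two equal) = 1 − 24/625 = 601/625.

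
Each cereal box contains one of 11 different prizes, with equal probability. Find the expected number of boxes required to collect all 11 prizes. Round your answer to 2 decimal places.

33.22

After i distinct types are collected, each trial gives a new one with probability (11−i)/11, so the expected wait for the next new type is 11/(11−i).
E = 11/11 + 11/10 + 11/9 + 11/8 + 11/7 + 11/6 + 11/5 + 11/4 + 11/3 + 11/2 + 11/1 = 83711/2520 ≈ 33.22.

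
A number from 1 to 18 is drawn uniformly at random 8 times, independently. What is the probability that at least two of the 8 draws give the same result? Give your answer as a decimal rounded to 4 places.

P(all 8 different) = 18/18 · 17/18 · ··· · 11/18 ≈ 0.1601.
P(at least two equal) = 1 − 0.1601 = 0.8399.

0.8399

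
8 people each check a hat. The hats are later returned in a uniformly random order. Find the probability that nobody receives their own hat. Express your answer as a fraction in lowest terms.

2119/5760

This is the derangement probability: permutations of 8 with no fixed point.
D(8) = 8! · (1 − 1/1! + 1/2! − ··· + (−1)^8/8!) = 14833.
P = 14833/40320 = 2119/5760.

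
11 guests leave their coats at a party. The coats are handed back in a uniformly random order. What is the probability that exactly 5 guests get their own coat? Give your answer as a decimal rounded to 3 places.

0.003

Choose which 5 of the 11 are fixed: C(11,5) = 462 ways.
The remaining 6 must have no fixed point: D(6) = 265.
P = 462·265/39916800 = 53/17280 ≈ 0.003.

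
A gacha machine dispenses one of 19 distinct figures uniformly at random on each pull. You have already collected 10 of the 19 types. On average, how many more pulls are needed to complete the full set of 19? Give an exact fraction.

Starting from 10 distinct types, each trial gives a new one with probability (19−i)/19 when i types are held, so the wait for the next new type is 19/(19−i).
E = 19/9 + 19/8 + 19/7 + 19/6 + 19/5 + 19/4 + 19/3 + 19/2 + 19/1 = 135451/2520.

135451/2520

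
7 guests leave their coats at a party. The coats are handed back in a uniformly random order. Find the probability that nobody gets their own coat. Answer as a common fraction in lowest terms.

This is the derangement probability: permutations of 7 with no fixed point.
D(7) = 7! · (1 − 1/1! + 1/2! − ··· + (−1)^7/7!) = 1854.
P = 1854/5040 = 103/280.

103/280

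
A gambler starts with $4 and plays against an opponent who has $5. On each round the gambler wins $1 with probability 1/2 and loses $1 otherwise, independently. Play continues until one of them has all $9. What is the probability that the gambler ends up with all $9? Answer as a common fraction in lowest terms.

With a fair step, P(i) = ½P(i−1) + ½P(i+1) with P(0)=0, P(9)=1 has the linear solution P(i) = i/9.
P(4) = 4/9.

4/9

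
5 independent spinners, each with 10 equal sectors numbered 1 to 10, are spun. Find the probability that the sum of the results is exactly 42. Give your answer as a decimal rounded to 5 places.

0.00495

There are 10^5 = 100000 equally likely outcomes.
The number of ordered 5-tuples from {1,…,10} summing to 42 is 495.
P(sum = 42) = 495/100000 = 99/20000 ≈ 0.00495.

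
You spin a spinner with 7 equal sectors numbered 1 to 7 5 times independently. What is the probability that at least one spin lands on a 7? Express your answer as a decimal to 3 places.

0.537

P(no spin lands on a 7) = (6/7)^5 ≈ 0.463.
P(at least one) = 1 − 0.463 = 0.537.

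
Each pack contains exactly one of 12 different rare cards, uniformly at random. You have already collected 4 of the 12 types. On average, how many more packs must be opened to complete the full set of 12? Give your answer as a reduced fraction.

2283/70

Starting from 4 distinct types, each trial gives a new one with probability (12−i)/12 when i types are held, so the wait for the next new type is 12/(12−i).
E = 12/8 + 12/7 + 12/6 + 12/5 + 12/4 + 12/3 + 12/2 + 12/1 = 2283/70.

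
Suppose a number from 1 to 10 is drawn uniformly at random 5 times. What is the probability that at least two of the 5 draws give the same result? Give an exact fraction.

P(all 5 different) = 10/10 · 9/10 · ··· · 6/10 = 189/625.
P(at least two equal) = 1 − 189/625 = 436/625.

436/625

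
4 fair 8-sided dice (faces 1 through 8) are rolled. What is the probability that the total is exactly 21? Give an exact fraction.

71/1024

There are 8^4 = 4096 equally likely outcomes.
The number of ordered 4-tuples from {1,…,8} summing to 21 is 284.
P(sum = 21) = 284/4096 = 71/1024.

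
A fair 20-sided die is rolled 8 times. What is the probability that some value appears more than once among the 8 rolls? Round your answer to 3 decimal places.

0.802

P(all 8 different) = 20/20 · 19/20 · ··· · 13/20 ≈ 0.198.
P(at least two equal) = 1 − 0.198 = 0.802.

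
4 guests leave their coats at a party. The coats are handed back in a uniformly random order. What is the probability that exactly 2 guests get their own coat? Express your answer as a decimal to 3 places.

Choose which 2 of the 4 are fixed: C(4,2) = 6 ways.
The remaining 2 must have no fixed point: D(2) = 1.
P = 6·1/24 = 1/4 ≈ 0.250.

0.250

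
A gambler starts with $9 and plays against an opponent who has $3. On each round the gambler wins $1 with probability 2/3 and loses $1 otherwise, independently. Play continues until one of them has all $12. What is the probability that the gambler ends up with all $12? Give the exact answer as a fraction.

584/585

Let r = q/p = (1/3)/(2/3) = 1/2. The recurrence P(i) = p·P(i+1) + q·P(i−1) with P(0)=0, P(12)=1 gives P(i) = (1 − r^i)/(1 − r^12).
P(9) = (1 − (1/2)^9) / (1 − (1/2)^12) = 584/585.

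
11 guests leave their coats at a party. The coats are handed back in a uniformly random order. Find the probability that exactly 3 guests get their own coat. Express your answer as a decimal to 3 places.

0.061

Choose which 3 of the 11 are fixed: C(11,3) = 165 ways.
The remaining 8 must have no fixed point: D(8) = 14833.
P = 165·14833/39916800 = 2119/34560 ≈ 0.061.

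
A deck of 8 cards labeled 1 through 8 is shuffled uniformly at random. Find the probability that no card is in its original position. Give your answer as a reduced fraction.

2119/5760

This is the derangement probability: permutations of 8 with no fixed point.
D(8) = 8! · (1 − 1/1! + 1/2! − ··· + (−1)^8/8!) = 14833.
P = 14833/40320 = 2119/5760.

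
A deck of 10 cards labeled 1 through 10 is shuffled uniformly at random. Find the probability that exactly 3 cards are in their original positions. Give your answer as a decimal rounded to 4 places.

0.0613

Choose which 3 of the 10 are fixed: C(10,3) = 120 ways.
The remaining 7 must have no fixed point: D(7) = 1854.
P = 120·1854/3628800 = 103/1680 ≈ 0.0613.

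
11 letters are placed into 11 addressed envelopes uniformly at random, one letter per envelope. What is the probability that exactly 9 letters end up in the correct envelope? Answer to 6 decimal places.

0.000001

Choose which 9 of the 11 are fixed: C(11,9) = 55 ways.
The remaining 2 must have no fixed point: D(2) = 1.
P = 55·1/39916800 = 1/725760 ≈ 0.000001.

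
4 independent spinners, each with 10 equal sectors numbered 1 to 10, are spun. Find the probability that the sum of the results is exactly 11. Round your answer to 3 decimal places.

There are 10^4 = 10000 equally likely outcomes.
The number of ordered 4-tuples from {1,…,10} summing to 11 is 120.
P(sum = 11) = 120/10000 = 3/250 ≈ 0.012.

0.012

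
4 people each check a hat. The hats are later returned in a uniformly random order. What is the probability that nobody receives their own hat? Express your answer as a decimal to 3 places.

0.375

This is the derangement probability: permutations of 4 with no fixed point.
D(4) = 4! · (1 − 1/1! + 1/2! − ··· + (−1)^4/4!) = 9.
P = 9/24 = 3/8 ≈ 0.375.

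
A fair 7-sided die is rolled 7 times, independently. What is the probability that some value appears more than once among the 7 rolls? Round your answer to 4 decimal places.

0.9939

P(all 7 different) = 7/7 · 6/7 · ··· · 1/7 ≈ 0.0061.
P(at least two equal) = 1 − 0.0061 = 0.9939.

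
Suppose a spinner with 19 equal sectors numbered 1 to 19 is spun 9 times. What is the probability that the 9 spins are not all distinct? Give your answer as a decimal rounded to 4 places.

P(all 9 different) = 19/19 · 18/19 · ··· · 11/19 ≈ 0.1039.
P(at least two equal) = 1 − 0.1039 = 0.8961.

0.8961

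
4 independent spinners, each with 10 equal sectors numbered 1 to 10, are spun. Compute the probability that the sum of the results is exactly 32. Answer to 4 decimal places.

There are 10^4 = 10000 equally likely outcomes.
The number of ordered 4-tuples from {1,…,10} summing to 32 is 165.
P(sum = 32) = 165/10000 = 33/2000 ≈ 0.0165.

0.0165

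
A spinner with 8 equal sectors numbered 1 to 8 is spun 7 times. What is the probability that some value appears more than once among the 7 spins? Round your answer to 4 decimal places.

0.9808

P(all 7 different) = 8/8 · 7/8 · ··· · 2/8 ≈ 0.0192.
P(at least two equal) = 1 − 0.0192 = 0.9808.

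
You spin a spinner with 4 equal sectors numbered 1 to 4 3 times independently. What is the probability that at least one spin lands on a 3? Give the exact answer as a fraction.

37/64

P(no spin lands on a 3) = (3/4)^3 = 27/64.
P(at least one) = 1 − 27/64 = 37/64.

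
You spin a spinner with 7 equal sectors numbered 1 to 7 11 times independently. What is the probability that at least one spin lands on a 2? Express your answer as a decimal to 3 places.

0.817

P(no spin lands on a 2) = (6/7)^11 ≈ 0.183.
P(at least one) = 1 − 0.183 = 0.817.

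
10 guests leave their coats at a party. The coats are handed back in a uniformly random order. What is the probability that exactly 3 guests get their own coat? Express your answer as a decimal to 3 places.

Choose which 3 of the 10 are fixed: C(10,3) = 120 ways.
The remaining 7 must have no fixed point: D(7) = 1854.
P = 120·1854/3628800 = 103/1680 ≈ 0.061.

0.061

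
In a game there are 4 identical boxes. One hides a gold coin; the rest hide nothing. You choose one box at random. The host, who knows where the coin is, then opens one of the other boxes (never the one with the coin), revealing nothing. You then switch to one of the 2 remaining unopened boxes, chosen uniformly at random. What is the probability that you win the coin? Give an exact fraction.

3/8

Your original box holds the coin with probability 1/4, so the other 3 collectively hold it with probability 3/4.
The host can always find an empty box to open, so this doesn't change that 3/4; it is now spread over the 2 remaining unopened boxes.
P(win by switching) = (3/4) · (1/2) = 3/8.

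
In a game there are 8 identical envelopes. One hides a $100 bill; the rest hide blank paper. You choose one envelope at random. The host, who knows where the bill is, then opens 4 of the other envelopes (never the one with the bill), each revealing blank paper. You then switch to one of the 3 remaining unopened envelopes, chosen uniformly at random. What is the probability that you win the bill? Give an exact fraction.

7/24

Your original envelope holds the bill with probability 1/8, so the other 7 collectively hold it with probability 7/8.
The host can always find 4 empty envelopes to open, so the reveals don't change that 7/8; it is now spread over the 3 remaining unopened envelopes.
P(win by switching) = (7/8) · (1/3) = 7/24.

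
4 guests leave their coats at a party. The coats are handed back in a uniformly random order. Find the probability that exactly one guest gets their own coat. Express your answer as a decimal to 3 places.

Choose which one is fixed: C(4,1) = 4 ways.
The remaining 3 must have no fixed point: D(3) = 2.
P = 4·2/24 = 1/3 ≈ 0.333.

0.333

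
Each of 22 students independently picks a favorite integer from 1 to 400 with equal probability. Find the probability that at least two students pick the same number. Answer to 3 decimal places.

0.445

It's easier to compute the probability that all 22 are distinct.
P(all distinct) = 400/400 · 399/400 · ··· · 379/400 ≈ 0.555.
So the probability of at least one match is 1 − 0.555 = 0.445.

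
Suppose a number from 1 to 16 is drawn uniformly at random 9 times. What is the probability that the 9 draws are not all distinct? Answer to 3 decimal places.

0.940

P(all 9 different) = 16/16 · 15/16 · ··· · 8/16 ≈ 0.060.
P(at least two equal) = 1 − 0.060 = 0.940.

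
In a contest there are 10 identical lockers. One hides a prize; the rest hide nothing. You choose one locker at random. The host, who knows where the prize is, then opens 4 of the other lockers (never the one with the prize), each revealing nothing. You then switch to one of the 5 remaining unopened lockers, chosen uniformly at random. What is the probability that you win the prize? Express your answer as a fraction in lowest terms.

Your original locker holds the prize with probability 1/10, so the other 9 collectively hold it with probability 9/10.
The host can always find 4 empty lockers to open, so the reveals don't change that 9/10; it is now spread over the 5 remaining unopened lockers.
P(win by switching) = (9/10) · (1/5) = 9/50.

9/50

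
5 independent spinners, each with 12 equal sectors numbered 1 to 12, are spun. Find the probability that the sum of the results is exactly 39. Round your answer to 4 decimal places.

There are 12^5 = 248832 equally likely outcomes.
The number of ordered 5-tuples from {1,…,12} summing to 39 is 9075.
P(sum = 39) = 9075/248832 = 3025/82944 ≈ 0.0365.

0.0365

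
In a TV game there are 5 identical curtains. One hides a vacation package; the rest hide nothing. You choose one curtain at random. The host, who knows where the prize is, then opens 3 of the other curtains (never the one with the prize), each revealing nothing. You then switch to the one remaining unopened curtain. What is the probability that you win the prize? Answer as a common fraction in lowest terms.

4/5

Your original curtain holds the prize with probability 1/5, so the other 4 collectively hold it with probability 4/5.
The host can always find 3 empty curtains to open, so the reveals don't change that 4/5; it is now spread over the 1 remaining unopened curtain.
P(win by switching) = (4/5) · (1/1) = 4/5.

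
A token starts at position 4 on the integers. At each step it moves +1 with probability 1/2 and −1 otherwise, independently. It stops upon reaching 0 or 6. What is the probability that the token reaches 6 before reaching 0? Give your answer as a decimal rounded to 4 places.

0.6667

With a fair step, P(i) = ½P(i−1) + ½P(i+1) with P(0)=0, P(6)=1 has the linear solution P(i) = i/6.
P(4) = 4/6 = 2/3 ≈ 0.6667.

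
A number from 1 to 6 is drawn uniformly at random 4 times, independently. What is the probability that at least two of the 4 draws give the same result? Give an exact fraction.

13/18

P(all 4 different) = 6/6 · 5/6 · ··· · 3/6 = 5/18.
P(at least two equal) = 1 − 5/18 = 13/18.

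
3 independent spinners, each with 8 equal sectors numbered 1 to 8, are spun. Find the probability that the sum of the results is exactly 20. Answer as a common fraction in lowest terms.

15/512

There are 8^3 = 512 equally likely outcomes.
The number of ordered 3-tuples from {1,…,8} summing to 20 is 15.
P(sum = 20) = 15/512.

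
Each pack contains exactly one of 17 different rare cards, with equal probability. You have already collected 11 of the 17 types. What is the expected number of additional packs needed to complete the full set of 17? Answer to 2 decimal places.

Starting from 11 distinct types, each trial gives a new one with probability (17−i)/17 when i types are held, so the wait for the next new type is 17/(17−i).
E = 17/6 + 17/5 + 17/4 + 17/3 + 17/2 + 17/1 = 833/20 ≈ 41.65.

41.65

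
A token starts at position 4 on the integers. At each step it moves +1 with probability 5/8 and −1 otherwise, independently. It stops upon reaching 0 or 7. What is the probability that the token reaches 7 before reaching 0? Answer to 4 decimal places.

Let r = q/p = (3/8)/(5/8) = 3/5. The recurrence P(i) = p·P(i+1) + q·P(i−1) with P(0)=0, P(7)=1 gives P(i) = (1 − r^i)/(1 − r^7).
P(4) = (1 − (3/5)^4) / (1 − (3/5)^7) = 34000/37969 ≈ 0.8955.

0.8955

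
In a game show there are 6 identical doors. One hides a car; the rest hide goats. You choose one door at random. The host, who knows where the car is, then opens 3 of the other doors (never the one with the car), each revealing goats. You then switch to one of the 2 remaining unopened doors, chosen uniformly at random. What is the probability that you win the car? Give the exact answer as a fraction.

5/12

Your original door holds the car with probability 1/6, so the other 5 collectively hold it with probability 5/6.
The host can always find 3 empty doors to open, so the reveals don't change that 5/6; it is now spread over the 2 remaining unopened doors.
P(win by switching) = (5/6) · (1/2) = 5/12.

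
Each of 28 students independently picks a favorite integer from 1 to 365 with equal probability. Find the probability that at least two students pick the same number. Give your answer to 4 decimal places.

It's easier to compute the probability that all 28 are distinct.
P(all distinct) = 365/365 · 364/365 · ··· · 338/365 ≈ 0.3455.
So the probability of at least one match is 1 − 0.3455 = 0.6545.

0.6545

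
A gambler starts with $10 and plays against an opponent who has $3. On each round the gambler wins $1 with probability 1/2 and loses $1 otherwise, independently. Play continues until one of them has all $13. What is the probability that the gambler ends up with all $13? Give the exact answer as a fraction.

10/13

With a fair step, P(i) = ½P(i−1) + ½P(i+1) with P(0)=0, P(13)=1 has the linear solution P(i) = i/13.
P(10) = 10/13.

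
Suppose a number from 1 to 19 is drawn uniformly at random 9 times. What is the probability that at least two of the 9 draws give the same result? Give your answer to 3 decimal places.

P(all 9 different) = 19/19 · 18/19 · ··· · 11/19 ≈ 0.104.
P(at least two equal) = 1 − 0.104 = 0.896.

0.896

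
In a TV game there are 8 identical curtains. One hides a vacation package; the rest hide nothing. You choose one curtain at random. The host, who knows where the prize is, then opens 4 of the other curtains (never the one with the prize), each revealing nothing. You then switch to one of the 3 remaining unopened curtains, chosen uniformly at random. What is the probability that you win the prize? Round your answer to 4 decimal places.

Your original curtain holds the prize with probability 1/8, so the other 7 collectively hold it with probability 7/8.
The host can always find 4 empty curtains to open, so the reveals don't change that 7/8; it is now spread over the 3 remaining unopened curtains.
P(win by switching) = (7/8) · (1/3) = 7/24 ≈ 0.2917.

0.2917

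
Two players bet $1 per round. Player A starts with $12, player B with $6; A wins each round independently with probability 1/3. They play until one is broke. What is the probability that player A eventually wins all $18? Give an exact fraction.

Let r = q/p = (2/3)/(1/3) = 2. The recurrence P(i) = p·P(i+1) + q·P(i−1) with P(0)=0, P(18)=1 gives P(i) = (1 − r^i)/(1 − r^18).
P(12) = (1 − (2)^12) / (1 − (2)^18) = 65/4161.

65/4161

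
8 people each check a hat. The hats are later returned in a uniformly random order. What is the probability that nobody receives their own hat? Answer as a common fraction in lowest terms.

2119/5760

This is the derangement probability: permutations of 8 with no fixed point.
D(8) = 8! · (1 − 1/1! + 1/2! − ··· + (−1)^8/8!) = 14833.
P = 14833/40320 = 2119/5760.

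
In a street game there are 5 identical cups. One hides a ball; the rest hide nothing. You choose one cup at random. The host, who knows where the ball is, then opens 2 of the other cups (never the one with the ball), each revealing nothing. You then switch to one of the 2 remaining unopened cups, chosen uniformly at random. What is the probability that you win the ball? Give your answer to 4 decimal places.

Your original cup holds the ball with probability 1/5, so the other 4 collectively hold it with probability 4/5.
The host can always find 2 empty cups to open, so the reveals don't change that 4/5; it is now spread over the 2 remaining unopened cups.
P(win by switching) = (4/5) · (1/2) = 2/5 ≈ 0.4000.

0.4000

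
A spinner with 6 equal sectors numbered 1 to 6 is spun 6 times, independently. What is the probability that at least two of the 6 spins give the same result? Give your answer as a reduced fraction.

P(all 6 different) = 6/6 · 5/6 · ··· · 1/6 = 5/324.
P(at least two equal) = 1 − 5/324 = 319/324.

319/324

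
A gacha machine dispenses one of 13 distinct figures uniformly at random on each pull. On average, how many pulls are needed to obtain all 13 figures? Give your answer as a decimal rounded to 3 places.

After i distinct types are collected, each trial gives a new one with probability (13−i)/13, so the expected wait for the next new type is 13/(13−i).
E = 13/13 + 13/12 + 13/11 + 13/10 + 13/9 + 13/8 + 13/7 + 13/6 + 13/5 + 13/4 + 13/3 + 13/2 + 13/1 = 1145993/27720 ≈ 41.342.

41.342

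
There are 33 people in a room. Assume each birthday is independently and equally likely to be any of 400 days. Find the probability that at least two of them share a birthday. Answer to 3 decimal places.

It's easier to compute the probability that all 33 are distinct.
P(all distinct) = 400/400 · 399/400 · ··· · 368/400 ≈ 0.257.
So the probability of at least one match is 1 − 0.257 = 0.743.

0.743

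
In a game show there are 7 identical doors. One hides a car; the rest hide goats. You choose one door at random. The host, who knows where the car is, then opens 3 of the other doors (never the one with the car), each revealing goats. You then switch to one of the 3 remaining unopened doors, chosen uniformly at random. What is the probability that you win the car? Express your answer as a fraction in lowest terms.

2/7

Your original door holds the car with probability 1/7, so the other 6 collectively hold it with probability 6/7.
The host can always find 3 empty doors to open, so the reveals don't change that 6/7; it is now spread over the 3 remaining unopened doors.
P(win by switching) = (6/7) · (1/3) = 2/7.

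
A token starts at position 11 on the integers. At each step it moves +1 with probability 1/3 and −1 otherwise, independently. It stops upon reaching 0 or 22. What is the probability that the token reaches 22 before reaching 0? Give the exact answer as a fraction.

1/2049

Let r = q/p = (2/3)/(1/3) = 2. The recurrence P(i) = p·P(i+1) + q·P(i−1) with P(0)=0, P(22)=1 gives P(i) = (1 − r^i)/(1 − r^22).
P(11) = (1 − (2)^11) / (1 − (2)^22) = 1/2049.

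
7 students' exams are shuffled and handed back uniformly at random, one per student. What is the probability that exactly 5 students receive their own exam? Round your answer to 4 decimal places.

Choose which 5 of the 7 are fixed: C(7,5) = 21 ways.
The remaining 2 must have no fixed point: D(2) = 1.
P = 21·1/5040 = 1/240 ≈ 0.0042.

0.0042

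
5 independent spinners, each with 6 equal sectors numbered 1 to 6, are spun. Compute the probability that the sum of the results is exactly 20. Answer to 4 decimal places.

There are 6^5 = 7776 equally likely outcomes.
The number of ordered 5-tuples from {1,…,6} summing to 20 is 651.
P(sum = 20) = 651/7776 = 217/2592 ≈ 0.0837.

0.0837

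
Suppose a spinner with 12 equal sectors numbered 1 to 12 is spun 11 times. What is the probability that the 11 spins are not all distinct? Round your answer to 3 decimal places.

P(all 11 different) = 12/12 · 11/12 · ··· · 2/12 ≈ 0.001.
P(at least two equal) = 1 − 0.001 = 0.999.

0.999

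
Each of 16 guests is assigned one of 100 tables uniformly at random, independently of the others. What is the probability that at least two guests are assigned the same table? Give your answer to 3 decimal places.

It's easier to compute the probability that all 16 are distinct.
P(all distinct) = 100/100 · 99/100 · ··· · 85/100 ≈ 0.282.
So the probability of at least one match is 1 − 0.282 = 0.718.

0.718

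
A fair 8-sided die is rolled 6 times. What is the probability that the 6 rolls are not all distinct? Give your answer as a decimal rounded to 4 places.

0.9231

P(all 6 different) = 8/8 · 7/8 · ··· · 3/8 ≈ 0.0769.
P(at least two equal) = 1 − 0.0769 = 0.9231.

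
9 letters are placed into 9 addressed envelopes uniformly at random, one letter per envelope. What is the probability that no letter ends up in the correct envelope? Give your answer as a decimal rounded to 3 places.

This is the derangement probability: permutations of 9 with no fixed point.
D(9) = 9! · (1 − 1/1! + 1/2! − ··· + (−1)^9/9!) = 133496.
P = 133496/362880 = 16687/45360 ≈ 0.368.

0.368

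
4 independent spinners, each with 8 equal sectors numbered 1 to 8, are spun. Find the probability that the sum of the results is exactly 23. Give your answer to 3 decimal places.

There are 8^4 = 4096 equally likely outcomes.
The number of ordered 4-tuples from {1,…,8} summing to 23 is 204.
P(sum = 23) = 204/4096 = 51/1024 ≈ 0.050.

0.050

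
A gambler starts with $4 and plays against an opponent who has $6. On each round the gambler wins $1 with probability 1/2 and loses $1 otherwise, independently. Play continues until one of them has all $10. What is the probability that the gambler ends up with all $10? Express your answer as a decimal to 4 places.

With a fair step, P(i) = ½P(i−1) + ½P(i+1) with P(0)=0, P(10)=1 has the linear solution P(i) = i/10.
P(4) = 4/10 = 2/5 ≈ 0.4000.

0.4000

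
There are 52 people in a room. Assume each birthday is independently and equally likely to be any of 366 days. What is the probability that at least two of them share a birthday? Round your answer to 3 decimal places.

It's easier to compute the probability that all 52 are distinct.
P(all distinct) = 366/366 · 365/366 · ··· · 315/366 ≈ 0.022.
So the probability of at least one match is 1 − 0.022 = 0.978.

0.978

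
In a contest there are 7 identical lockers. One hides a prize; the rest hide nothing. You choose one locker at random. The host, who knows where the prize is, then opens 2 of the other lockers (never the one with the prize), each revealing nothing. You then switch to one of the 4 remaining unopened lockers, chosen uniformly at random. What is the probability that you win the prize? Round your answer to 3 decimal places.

Your original locker holds the prize with probability 1/7, so the other 6 collectively hold it with probability 6/7.
The host can always find 2 empty lockers to open, so the reveals don't change that 6/7; it is now spread over the 4 remaining unopened lockers.
P(win by switching) = (6/7) · (1/4) = 3/14 ≈ 0.214.

0.214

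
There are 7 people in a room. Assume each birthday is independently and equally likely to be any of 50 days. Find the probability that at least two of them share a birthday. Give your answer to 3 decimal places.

0.356

It's easier to compute the probability that all 7 are distinct.
P(all distinct) = 50/50 · 49/50 · ··· · 44/50 ≈ 0.644.
So the probability of at least one match is 1 − 0.644 = 0.356.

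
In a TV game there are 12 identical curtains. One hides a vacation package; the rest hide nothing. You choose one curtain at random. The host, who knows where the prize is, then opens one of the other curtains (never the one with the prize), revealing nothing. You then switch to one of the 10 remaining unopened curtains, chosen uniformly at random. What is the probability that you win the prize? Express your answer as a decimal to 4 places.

0.0917

Your original curtain holds the prize with probability 1/12, so the other 11 collectively hold it with probability 11/12.
The host can always find an empty curtain to open, so this doesn't change that 11/12; it is now spread over the 10 remaining unopened curtains.
P(win by switching) = (11/12) · (1/10) = 11/120 ≈ 0.0917.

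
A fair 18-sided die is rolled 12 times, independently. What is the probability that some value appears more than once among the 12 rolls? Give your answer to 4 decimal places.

0.9923

P(all 12 different) = 18/18 · 17/18 · ··· · 7/18 ≈ 0.0077.
P(at least two equal) = 1 − 0.0077 = 0.9923.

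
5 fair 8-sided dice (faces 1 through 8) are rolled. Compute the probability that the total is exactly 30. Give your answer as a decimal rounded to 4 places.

0.0283

There are 8^5 = 32768 equally likely outcomes.
The number of ordered 5-tuples from {1,…,8} summing to 30 is 926.
P(sum = 30) = 926/32768 = 463/16384 ≈ 0.0283.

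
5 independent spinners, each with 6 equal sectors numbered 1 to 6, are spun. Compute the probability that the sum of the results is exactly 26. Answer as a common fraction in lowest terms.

There are 6^5 = 7776 equally likely outcomes.
The number of ordered 5-tuples from {1,…,6} summing to 26 is 70.
P(sum = 26) = 70/7776 = 35/3888.

35/3888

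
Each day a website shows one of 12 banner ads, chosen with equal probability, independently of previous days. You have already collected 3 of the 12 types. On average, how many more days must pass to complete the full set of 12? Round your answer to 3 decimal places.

33.948

Starting from 3 distinct types, each trial gives a new one with probability (12−i)/12 when i types are held, so the wait for the next new type is 12/(12−i).
E = 12/9 + 12/8 + 12/7 + 12/6 + 12/5 + 12/4 + 12/3 + 12/2 + 12/1 = 7129/210 ≈ 33.948.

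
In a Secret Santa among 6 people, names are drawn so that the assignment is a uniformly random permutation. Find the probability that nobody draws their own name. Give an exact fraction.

This is the derangement probability: permutations of 6 with no fixed point.
D(6) = 6! · (1 − 1/1! + 1/2! − ··· + (−1)^6/6!) = 265.
P = 265/720 = 53/144.

53/144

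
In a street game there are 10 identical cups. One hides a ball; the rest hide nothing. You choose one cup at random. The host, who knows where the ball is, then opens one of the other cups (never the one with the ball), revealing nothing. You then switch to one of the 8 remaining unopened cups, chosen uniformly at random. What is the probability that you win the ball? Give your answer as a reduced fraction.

9/80

Your original cup holds the ball with probability 1/10, so the other 9 collectively hold it with probability 9/10.
The host can always find an empty cup to open, so this doesn't change that 9/10; it is now spread over the 8 remaining unopened cups.
P(win by switching) = (9/10) · (1/8) = 9/80.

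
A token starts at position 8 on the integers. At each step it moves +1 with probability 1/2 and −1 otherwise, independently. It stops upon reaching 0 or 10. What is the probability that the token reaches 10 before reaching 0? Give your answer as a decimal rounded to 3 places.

With a fair step, P(i) = ½P(i−1) + ½P(i+1) with P(0)=0, P(10)=1 has the linear solution P(i) = i/10.
P(8) = 8/10 = 4/5 ≈ 0.800.

0.800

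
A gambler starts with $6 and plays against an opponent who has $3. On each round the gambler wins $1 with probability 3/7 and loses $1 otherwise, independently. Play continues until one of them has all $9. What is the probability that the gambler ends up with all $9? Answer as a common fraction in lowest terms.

Let r = q/p = (4/7)/(3/7) = 4/3. The recurrence P(i) = p·P(i+1) + q·P(i−1) with P(0)=0, P(9)=1 gives P(i) = (1 − r^i)/(1 − r^9).
P(6) = (1 − (4/3)^6) / (1 − (4/3)^9) = 2457/6553.

2457/6553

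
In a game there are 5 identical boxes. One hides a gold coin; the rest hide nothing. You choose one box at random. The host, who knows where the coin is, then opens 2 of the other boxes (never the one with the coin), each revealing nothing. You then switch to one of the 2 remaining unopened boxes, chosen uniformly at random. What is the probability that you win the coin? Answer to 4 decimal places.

Your original box holds the coin with probability 1/5, so the other 4 collectively hold it with probability 4/5.
The host can always find 2 empty boxes to open, so the reveals don't change that 4/5; it is now spread over the 2 remaining unopened boxes.
P(win by switching) = (4/5) · (1/2) = 2/5 ≈ 0.4000.

0.4000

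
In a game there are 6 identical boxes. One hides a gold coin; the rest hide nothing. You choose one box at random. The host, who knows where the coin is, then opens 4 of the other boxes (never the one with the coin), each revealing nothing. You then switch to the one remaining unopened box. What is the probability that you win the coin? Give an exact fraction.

5/6

Your original box holds the coin with probability 1/6, so the other 5 collectively hold it with probability 5/6.
The host can always find 4 empty boxes to open, so the reveals don't change that 5/6; it is now spread over the 1 remaining unopened box.
P(win by switching) = (5/6) · (1/1) = 5/6.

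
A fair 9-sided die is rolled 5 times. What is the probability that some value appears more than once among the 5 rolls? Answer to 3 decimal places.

P(all 5 different) = 9/9 · 8/9 · ··· · 5/9 ≈ 0.256.
P(at least two equal) = 1 − 0.256 = 0.744.

0.744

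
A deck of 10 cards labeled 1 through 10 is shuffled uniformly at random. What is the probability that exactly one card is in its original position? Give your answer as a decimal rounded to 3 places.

0.368

Choose which one is fixed: C(10,1) = 10 ways.
The remaining 9 must have no fixed point: D(9) = 133496.
P = 10·133496/3628800 = 16687/45360 ≈ 0.368.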